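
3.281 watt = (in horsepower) 0.0044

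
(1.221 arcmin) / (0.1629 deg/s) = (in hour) 3.47e-05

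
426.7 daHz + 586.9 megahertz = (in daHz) 5.869e+07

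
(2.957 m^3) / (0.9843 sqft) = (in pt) 9.166e+04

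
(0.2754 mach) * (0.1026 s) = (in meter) 9.621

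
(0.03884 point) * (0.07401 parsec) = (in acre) 7.732e+06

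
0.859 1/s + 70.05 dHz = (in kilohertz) 0.007864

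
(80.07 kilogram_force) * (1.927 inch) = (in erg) 3.843e+08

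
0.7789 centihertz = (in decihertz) 0.07789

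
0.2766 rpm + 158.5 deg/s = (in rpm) 26.69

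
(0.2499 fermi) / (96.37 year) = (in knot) 1.598e-25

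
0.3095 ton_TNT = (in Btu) 1.227e+06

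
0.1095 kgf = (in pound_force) 0.2414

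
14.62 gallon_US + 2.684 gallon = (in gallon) 17.3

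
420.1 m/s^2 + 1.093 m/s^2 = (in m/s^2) 421.2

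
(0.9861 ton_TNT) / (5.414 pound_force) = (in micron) 1.713e+14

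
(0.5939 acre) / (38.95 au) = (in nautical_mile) 2.227e-13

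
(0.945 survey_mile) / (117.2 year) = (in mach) 1.208e-09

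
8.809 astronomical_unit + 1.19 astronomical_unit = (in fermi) 1.496e+27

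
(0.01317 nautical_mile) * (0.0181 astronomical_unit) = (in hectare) 6.604e+06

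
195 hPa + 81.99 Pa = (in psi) 2.84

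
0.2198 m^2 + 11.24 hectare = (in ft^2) 1.21e+06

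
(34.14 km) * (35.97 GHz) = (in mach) 3.607e+12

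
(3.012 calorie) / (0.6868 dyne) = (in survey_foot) 6.02e+06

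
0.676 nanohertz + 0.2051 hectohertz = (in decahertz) 2.051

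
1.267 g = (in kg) 0.001267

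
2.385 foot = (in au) 4.859e-12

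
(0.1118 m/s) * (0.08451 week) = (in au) 3.82e-08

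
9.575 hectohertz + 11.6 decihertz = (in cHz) 9.587e+04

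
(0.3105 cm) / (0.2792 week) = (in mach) 5.4e-11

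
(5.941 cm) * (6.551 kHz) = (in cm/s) 3.892e+04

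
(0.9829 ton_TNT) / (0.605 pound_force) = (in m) 1.528e+09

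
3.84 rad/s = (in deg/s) 220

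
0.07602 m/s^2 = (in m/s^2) 0.07602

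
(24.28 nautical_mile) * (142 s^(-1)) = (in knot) 1.241e+07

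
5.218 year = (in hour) 4.571e+04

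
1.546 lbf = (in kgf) 0.7013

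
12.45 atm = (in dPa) 1.261e+07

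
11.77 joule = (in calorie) 2.813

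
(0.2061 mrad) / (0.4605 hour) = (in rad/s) 1.243e-07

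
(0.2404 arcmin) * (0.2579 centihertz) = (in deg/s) 1.033e-05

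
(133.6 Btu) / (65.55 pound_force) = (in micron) 4.834e+08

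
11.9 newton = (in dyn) 1.19e+06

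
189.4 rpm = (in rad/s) 19.83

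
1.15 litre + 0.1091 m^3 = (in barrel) 0.6935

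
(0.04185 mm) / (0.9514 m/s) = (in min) 7.331e-07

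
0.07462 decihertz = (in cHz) 0.7462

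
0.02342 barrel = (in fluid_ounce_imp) 131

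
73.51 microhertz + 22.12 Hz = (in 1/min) 1327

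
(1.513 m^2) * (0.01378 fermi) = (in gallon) 5.508e-15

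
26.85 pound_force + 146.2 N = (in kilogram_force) 27.09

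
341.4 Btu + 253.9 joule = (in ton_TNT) 8.615e-05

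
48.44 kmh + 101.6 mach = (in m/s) 3.461e+04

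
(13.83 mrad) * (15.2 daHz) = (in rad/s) 2.102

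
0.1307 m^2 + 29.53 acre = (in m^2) 1.195e+05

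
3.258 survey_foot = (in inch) 39.1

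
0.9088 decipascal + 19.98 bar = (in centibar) 1998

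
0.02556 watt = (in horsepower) 3.428e-05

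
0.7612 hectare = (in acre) 1.881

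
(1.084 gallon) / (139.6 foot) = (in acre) 2.383e-08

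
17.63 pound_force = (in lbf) 17.63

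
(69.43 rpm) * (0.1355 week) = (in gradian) 3.793e+07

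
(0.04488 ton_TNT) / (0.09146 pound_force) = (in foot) 1.514e+09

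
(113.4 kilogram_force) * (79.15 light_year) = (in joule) 8.327e+20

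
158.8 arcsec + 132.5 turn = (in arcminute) 2.862e+06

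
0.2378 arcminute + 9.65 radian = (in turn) 1.536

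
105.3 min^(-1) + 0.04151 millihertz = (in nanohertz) 1.755e+09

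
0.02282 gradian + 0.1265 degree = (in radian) 0.002566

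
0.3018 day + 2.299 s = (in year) 0.0008269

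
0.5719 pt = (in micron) 201.8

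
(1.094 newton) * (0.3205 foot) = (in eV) 6.67e+17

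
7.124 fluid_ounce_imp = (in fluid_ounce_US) 6.844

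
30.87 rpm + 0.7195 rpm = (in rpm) 31.59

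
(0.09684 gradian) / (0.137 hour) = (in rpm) 2.945e-05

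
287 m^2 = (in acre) 0.07092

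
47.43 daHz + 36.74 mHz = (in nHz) 4.743e+11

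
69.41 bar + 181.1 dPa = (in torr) 5.206e+04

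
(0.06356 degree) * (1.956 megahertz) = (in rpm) 2.072e+04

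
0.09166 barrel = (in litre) 14.57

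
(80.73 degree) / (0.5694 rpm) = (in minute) 0.3938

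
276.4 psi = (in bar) 19.06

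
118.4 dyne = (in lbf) 0.0002662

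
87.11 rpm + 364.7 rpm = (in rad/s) 47.31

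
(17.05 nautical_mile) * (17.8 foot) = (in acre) 42.33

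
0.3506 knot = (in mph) 0.4035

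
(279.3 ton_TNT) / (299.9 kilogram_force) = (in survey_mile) 2.469e+05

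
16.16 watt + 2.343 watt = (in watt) 18.5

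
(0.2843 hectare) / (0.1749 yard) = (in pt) 5.039e+07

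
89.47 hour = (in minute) 5368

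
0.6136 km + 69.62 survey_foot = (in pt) 1.799e+06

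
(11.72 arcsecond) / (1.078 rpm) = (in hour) 1.398e-07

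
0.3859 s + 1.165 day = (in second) 1.007e+05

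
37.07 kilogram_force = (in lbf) 81.73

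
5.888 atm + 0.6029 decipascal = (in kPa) 596.6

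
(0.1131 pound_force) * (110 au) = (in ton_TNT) 1979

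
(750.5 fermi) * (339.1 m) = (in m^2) 2.545e-10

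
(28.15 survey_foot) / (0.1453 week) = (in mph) 0.0002184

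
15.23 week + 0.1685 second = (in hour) 2559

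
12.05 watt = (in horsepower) 0.01616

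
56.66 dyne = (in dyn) 56.66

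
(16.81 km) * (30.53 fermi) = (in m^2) 5.132e-10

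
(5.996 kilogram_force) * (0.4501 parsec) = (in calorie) 1.952e+17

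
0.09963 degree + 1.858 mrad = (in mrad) 3.597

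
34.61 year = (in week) 1805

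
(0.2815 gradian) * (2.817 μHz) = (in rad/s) 1.246e-08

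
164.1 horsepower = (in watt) 1.224e+05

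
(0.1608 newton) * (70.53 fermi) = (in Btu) 1.075e-17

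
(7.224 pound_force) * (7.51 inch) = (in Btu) 0.00581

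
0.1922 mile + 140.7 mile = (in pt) 6.427e+08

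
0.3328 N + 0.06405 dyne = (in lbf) 0.07482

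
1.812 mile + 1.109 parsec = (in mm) 3.422e+19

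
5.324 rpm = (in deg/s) 31.94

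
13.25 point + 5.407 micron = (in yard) 0.005118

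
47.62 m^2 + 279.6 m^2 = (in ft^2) 3522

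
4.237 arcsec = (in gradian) 0.001308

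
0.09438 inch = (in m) 0.002397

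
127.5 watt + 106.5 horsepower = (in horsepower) 106.7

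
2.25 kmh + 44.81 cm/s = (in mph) 2.4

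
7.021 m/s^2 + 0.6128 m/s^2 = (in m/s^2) 7.634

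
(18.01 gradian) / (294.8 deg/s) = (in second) 0.05498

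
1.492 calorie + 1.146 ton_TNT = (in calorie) 1.146e+09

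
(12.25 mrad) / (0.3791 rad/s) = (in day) 3.74e-07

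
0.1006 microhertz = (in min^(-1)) 6.036e-06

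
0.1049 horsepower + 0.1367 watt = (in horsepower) 0.1051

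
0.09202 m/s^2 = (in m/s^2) 0.09202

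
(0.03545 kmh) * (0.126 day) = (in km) 0.1072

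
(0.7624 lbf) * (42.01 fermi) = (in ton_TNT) 3.405e-23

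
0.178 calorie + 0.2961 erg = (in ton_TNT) 1.78e-10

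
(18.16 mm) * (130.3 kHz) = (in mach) 6.949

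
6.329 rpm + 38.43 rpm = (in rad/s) 4.687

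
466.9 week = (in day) 3268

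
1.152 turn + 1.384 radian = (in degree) 494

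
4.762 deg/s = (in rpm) 0.7937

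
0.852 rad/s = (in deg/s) 48.82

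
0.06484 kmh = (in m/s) 0.01801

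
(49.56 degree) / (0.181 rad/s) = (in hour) 0.001327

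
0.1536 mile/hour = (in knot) 0.1335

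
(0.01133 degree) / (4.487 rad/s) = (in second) 4.407e-05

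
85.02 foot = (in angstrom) 2.591e+11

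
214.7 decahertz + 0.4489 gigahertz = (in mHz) 4.489e+11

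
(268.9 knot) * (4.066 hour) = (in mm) 2.025e+09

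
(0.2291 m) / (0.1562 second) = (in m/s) 1.467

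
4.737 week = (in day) 33.16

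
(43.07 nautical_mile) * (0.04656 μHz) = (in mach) 1.091e-05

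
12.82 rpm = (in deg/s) 76.92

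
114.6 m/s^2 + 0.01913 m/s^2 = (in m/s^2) 114.6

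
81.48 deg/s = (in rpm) 13.58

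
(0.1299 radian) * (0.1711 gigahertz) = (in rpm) 2.122e+08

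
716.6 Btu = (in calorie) 1.807e+05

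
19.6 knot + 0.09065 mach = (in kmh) 147.4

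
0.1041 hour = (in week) 0.0006196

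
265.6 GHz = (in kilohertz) 2.656e+08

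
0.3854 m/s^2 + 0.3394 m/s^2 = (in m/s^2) 0.7248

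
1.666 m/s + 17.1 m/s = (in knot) 36.48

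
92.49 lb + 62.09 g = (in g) 4.201e+04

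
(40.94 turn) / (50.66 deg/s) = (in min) 4.849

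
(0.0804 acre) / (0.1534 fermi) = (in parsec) 68.74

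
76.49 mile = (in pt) 3.489e+08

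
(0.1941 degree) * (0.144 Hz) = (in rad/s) 0.0004878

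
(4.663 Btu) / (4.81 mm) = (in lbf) 2.299e+05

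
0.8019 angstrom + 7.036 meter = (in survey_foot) 23.08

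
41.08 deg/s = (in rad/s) 0.717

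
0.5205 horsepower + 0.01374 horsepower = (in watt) 398.4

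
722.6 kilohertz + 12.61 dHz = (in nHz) 7.226e+14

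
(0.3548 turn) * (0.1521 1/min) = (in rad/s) 0.005651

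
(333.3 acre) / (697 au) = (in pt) 3.667e-05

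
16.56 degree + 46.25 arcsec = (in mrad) 289.3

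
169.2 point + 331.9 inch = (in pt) 2.407e+04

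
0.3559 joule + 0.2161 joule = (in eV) 3.57e+18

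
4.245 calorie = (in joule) 17.76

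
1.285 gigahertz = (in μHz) 1.285e+15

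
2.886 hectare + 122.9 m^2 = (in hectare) 2.898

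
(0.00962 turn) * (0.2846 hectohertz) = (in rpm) 16.43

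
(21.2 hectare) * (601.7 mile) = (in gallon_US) 5.423e+13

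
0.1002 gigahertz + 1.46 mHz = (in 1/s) 1.002e+08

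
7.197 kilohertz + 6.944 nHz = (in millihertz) 7.197e+06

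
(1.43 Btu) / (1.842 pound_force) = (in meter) 184.1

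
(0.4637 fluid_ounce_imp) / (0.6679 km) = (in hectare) 1.973e-12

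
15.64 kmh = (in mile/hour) 9.718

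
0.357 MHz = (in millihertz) 3.57e+08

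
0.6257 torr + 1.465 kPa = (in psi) 0.2246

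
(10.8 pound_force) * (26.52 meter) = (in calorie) 304.5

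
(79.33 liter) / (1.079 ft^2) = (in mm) 791.4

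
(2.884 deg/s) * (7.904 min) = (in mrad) 2.387e+04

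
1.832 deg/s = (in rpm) 0.3053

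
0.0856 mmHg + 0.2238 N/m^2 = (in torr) 0.08728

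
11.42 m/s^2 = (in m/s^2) 11.42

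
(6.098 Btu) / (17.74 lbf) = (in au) 5.45e-10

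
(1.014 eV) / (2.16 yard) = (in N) 8.225e-20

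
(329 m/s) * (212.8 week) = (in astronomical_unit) 0.283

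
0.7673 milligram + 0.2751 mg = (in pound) 2.298e-06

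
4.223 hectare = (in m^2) 4.223e+04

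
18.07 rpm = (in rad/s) 1.892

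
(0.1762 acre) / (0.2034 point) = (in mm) 9.937e+09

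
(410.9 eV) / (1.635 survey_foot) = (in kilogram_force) 1.347e-17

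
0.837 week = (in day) 5.859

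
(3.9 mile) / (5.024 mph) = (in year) 8.862e-05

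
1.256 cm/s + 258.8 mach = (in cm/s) 8.812e+06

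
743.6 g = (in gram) 743.6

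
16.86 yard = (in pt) 4.37e+04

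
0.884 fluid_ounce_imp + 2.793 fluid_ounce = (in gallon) 0.02846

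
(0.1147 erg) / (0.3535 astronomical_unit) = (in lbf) 4.876e-20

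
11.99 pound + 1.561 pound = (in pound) 13.55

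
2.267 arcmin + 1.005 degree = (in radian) 0.0182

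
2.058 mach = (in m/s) 700.7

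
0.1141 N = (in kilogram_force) 0.01163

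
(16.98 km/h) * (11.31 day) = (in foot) 1.512e+07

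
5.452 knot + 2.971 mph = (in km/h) 14.88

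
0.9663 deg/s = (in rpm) 0.1611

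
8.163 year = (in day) 2979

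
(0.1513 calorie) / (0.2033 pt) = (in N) 8827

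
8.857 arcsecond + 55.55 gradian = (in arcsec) 1.8e+05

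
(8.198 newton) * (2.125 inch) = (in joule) 0.4425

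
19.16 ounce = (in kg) 0.5432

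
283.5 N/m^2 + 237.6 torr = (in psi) 4.636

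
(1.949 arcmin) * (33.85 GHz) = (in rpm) 1.833e+08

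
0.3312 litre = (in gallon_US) 0.08749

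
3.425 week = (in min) 3.452e+04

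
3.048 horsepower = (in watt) 2273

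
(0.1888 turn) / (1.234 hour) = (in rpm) 0.00255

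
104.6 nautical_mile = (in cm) 1.937e+07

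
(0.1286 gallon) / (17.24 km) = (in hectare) 2.824e-12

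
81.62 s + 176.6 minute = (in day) 0.1236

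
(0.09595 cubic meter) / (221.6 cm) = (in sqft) 0.4661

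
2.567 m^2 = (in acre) 0.0006343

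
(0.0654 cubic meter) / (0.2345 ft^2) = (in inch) 118.2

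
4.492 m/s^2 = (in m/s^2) 4.492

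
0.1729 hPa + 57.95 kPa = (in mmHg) 434.8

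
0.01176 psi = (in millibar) 0.8108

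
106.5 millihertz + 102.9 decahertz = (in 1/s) 1029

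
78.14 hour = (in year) 0.00892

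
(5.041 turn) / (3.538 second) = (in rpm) 85.49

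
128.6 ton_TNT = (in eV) 3.358e+30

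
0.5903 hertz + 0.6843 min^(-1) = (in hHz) 0.006017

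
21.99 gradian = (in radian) 0.3454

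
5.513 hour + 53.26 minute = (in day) 0.2667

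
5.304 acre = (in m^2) 2.146e+04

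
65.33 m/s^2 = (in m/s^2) 65.33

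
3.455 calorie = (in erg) 1.446e+08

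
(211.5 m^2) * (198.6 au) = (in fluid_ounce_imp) 2.212e+20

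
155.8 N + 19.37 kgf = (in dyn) 3.458e+07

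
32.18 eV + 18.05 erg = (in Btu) 1.711e-09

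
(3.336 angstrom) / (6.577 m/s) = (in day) 5.871e-16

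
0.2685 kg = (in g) 268.5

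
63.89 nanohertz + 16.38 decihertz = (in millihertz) 1638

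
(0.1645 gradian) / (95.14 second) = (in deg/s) 0.001556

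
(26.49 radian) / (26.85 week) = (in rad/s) 1.631e-06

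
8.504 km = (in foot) 2.79e+04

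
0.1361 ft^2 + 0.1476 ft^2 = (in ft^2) 0.2837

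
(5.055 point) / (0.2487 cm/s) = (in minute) 0.01195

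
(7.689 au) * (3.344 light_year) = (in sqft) 3.917e+29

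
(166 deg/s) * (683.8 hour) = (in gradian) 4.54e+08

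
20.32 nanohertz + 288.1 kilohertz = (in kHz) 288.1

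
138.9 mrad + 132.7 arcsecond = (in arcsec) 2.878e+04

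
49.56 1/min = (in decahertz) 0.0826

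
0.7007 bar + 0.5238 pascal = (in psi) 10.16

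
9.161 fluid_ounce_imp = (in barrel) 0.001637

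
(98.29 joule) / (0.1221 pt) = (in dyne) 2.282e+11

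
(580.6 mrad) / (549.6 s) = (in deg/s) 0.06053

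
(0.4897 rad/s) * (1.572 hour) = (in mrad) 2.771e+06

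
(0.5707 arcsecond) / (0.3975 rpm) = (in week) 1.099e-10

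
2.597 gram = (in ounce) 0.09161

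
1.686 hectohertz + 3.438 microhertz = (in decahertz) 16.86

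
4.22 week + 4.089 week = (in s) 5.025e+06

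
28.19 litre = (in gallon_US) 7.447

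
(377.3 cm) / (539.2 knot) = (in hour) 3.778e-06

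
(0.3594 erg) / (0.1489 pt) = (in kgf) 6.977e-05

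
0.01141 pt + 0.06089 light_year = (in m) 5.761e+14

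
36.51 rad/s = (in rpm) 348.6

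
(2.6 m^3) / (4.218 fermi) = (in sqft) 6.635e+15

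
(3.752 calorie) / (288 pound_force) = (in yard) 0.0134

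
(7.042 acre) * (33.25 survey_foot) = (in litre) 2.888e+08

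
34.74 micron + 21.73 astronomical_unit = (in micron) 3.251e+18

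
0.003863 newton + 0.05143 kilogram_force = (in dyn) 5.082e+04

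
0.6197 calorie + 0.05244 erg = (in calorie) 0.6197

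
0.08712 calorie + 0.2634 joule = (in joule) 0.6279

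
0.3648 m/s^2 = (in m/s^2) 0.3648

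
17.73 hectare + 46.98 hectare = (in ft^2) 6.965e+06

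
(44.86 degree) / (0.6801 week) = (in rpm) 1.818e-05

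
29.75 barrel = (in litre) 4730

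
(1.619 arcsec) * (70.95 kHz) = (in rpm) 5.318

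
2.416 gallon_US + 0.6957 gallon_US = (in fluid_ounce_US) 398.3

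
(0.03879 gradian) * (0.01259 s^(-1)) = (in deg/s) 0.0004395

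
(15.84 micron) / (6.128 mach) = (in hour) 2.109e-12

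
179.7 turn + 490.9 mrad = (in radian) 1130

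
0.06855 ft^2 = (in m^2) 0.006369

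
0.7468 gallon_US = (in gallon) 0.7468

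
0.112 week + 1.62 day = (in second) 2.077e+05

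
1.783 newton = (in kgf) 0.1818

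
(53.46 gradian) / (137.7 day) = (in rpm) 6.74e-07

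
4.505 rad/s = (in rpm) 43.02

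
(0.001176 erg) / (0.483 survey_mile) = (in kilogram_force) 1.543e-14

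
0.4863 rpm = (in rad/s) 0.05093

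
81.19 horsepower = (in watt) 6.054e+04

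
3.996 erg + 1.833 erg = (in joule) 5.829e-07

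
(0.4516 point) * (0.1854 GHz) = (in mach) 86.75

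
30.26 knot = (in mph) 34.82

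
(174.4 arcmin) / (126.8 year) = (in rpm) 1.211e-10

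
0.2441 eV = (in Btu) 3.707e-23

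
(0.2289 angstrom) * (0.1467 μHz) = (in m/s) 3.358e-18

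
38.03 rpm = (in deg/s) 228.2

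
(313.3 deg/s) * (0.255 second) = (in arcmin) 4793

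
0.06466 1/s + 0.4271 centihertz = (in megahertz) 6.893e-08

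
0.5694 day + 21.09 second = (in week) 0.08138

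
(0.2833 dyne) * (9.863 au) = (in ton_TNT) 0.0009991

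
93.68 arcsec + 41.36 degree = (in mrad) 722.3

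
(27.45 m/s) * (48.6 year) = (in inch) 1.656e+12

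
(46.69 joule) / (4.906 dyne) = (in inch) 3.747e+07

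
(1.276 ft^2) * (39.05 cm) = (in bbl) 0.2912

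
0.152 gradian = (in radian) 0.002388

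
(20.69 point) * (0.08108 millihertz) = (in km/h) 2.13e-06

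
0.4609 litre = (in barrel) 0.002899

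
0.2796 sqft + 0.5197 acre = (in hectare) 0.2103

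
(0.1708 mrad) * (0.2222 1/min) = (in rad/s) 6.325e-07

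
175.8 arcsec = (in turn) 0.0001356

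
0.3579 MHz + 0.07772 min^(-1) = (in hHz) 3579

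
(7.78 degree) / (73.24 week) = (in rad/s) 3.065e-09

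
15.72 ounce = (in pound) 0.9825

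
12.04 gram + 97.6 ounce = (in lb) 6.127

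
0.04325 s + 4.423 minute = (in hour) 0.07373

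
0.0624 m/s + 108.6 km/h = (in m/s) 30.23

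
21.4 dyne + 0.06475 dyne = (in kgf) 2.189e-05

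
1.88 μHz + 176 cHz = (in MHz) 1.76e-06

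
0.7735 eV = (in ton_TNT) 2.962e-29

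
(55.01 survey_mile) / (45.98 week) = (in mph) 0.007121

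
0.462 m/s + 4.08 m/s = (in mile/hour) 10.16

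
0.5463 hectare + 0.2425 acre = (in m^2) 6444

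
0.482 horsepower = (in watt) 359.4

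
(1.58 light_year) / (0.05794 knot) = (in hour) 1.393e+14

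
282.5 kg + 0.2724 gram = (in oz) 9965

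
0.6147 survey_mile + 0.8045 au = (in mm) 1.204e+14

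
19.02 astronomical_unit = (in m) 2.845e+12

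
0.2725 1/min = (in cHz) 0.4542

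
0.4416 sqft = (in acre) 1.014e-05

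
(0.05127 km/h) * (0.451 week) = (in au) 2.597e-08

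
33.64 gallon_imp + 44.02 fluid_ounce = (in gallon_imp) 33.93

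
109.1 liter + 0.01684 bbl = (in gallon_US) 29.53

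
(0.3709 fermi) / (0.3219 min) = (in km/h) 6.913e-17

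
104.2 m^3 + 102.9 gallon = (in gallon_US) 2.763e+04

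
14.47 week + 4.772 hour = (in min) 1.461e+05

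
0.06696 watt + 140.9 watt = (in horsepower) 0.189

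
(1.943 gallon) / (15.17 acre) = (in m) 1.198e-07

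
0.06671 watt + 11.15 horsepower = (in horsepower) 11.15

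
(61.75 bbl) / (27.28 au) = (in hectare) 2.406e-16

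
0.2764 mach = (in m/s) 94.11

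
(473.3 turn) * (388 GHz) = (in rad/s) 1.154e+15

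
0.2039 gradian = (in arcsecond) 660.6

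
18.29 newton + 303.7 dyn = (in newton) 18.29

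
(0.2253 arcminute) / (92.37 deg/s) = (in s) 4.065e-05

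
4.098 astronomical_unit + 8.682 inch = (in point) 1.738e+15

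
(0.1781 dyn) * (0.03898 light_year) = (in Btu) 6.225e+05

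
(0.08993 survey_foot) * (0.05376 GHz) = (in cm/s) 1.474e+08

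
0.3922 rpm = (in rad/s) 0.04107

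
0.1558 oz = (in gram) 4.417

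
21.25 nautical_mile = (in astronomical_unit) 2.631e-07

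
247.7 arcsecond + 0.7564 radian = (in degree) 43.41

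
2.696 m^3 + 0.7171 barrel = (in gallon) 742.3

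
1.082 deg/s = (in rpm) 0.1803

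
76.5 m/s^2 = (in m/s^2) 76.5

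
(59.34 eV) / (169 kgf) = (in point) 1.626e-17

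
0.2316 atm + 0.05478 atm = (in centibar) 29.02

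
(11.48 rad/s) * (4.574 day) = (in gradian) 2.888e+08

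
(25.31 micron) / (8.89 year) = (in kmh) 3.25e-13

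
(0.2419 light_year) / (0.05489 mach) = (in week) 2.025e+08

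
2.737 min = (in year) 5.207e-06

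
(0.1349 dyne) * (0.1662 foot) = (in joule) 6.834e-08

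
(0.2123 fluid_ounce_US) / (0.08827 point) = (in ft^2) 2.17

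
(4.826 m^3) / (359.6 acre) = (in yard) 3.627e-06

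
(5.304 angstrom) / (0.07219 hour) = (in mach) 5.994e-15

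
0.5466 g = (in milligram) 546.6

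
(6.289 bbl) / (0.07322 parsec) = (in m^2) 4.426e-16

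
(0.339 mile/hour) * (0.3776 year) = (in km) 1805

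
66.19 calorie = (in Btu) 0.2625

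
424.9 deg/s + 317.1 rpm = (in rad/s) 40.62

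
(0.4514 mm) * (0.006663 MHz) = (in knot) 5.846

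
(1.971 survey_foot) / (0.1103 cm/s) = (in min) 9.078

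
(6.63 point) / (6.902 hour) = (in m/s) 9.413e-08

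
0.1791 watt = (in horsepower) 0.0002402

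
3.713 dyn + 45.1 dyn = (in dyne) 48.81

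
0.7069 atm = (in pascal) 7.163e+04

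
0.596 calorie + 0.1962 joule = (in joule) 2.69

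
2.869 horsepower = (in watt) 2139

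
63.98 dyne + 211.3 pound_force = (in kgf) 95.84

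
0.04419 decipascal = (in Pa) 0.004419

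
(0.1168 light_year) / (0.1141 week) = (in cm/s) 1.601e+12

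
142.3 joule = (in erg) 1.423e+09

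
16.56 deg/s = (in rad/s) 0.289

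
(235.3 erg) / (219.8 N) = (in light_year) 1.132e-23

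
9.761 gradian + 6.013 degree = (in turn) 0.04111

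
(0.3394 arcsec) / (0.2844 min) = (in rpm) 9.208e-07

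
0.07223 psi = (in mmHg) 3.735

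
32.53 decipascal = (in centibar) 0.003253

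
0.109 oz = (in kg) 0.00309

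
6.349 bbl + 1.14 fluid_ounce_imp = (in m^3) 1.009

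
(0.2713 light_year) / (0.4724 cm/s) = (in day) 6.289e+12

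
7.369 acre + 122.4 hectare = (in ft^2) 1.35e+07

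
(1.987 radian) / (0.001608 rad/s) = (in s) 1236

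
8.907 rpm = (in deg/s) 53.44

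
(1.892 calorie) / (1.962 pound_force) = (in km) 0.000907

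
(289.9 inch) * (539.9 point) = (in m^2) 1.402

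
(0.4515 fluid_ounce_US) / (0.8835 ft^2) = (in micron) 162.7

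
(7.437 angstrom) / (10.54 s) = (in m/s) 7.056e-11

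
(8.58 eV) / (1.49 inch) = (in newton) 3.632e-17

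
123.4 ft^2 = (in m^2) 11.46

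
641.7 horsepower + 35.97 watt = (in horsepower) 641.7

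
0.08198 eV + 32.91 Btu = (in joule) 3.472e+04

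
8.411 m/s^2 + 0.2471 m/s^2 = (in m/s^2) 8.658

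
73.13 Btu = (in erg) 7.716e+11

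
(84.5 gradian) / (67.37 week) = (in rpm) 3.111e-07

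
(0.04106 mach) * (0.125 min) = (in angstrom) 1.049e+12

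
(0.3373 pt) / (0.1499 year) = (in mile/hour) 5.631e-11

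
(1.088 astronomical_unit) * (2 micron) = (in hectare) 32.55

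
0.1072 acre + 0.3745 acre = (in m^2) 1949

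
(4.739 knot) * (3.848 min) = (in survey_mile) 0.3498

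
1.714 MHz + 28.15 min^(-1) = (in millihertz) 1.714e+09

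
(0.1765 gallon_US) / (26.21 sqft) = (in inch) 0.0108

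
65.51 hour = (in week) 0.3899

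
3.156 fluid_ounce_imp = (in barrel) 0.000564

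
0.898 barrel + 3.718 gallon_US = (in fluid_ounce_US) 5304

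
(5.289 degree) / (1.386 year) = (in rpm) 2.017e-08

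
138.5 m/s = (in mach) 0.4068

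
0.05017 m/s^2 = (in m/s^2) 0.05017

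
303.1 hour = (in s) 1.091e+06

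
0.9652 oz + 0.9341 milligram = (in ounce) 0.9652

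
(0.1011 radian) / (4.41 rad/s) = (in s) 0.02293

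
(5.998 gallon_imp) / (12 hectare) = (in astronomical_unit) 1.519e-18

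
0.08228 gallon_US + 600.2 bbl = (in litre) 9.542e+04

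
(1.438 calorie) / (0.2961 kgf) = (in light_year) 2.19e-16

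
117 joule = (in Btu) 0.1109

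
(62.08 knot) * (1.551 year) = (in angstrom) 1.562e+19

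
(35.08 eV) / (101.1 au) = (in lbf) 8.354e-32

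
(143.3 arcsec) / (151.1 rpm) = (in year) 1.392e-12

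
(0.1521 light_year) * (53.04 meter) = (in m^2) 7.632e+16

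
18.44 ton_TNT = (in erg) 7.715e+17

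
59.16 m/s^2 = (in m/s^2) 59.16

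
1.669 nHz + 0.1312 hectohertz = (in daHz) 1.312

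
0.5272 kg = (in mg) 5.272e+05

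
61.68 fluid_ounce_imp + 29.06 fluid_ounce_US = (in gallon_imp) 0.5745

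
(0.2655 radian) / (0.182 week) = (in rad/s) 2.412e-06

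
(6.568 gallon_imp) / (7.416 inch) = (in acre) 3.917e-05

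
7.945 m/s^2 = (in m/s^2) 7.945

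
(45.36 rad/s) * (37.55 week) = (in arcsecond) 2.125e+14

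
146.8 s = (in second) 146.8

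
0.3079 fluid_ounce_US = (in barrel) 5.727e-05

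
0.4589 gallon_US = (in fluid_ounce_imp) 61.14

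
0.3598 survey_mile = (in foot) 1900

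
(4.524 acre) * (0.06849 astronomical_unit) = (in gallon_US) 4.955e+16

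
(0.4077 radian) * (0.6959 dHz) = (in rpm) 0.2709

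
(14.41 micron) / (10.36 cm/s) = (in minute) 2.318e-06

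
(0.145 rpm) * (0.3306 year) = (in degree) 9.07e+06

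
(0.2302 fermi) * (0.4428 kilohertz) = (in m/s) 1.019e-13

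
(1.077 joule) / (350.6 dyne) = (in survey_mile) 0.1909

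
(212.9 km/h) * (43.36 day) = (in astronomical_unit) 0.001481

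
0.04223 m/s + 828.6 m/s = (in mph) 1854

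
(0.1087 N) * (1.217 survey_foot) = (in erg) 4.032e+05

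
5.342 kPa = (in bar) 0.05342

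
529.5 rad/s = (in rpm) 5056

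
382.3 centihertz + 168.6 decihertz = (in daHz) 2.068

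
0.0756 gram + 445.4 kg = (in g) 4.454e+05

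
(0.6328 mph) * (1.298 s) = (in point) 1041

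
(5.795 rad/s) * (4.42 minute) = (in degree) 8.805e+04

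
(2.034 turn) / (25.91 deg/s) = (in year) 8.961e-07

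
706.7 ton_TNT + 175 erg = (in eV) 1.846e+31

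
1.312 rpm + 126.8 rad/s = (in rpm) 1212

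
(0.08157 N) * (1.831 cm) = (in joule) 0.001494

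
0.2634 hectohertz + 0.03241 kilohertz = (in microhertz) 5.875e+07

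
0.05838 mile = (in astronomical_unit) 6.28e-10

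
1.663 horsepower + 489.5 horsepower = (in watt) 3.663e+05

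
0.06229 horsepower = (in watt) 46.45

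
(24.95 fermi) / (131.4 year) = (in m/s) 6.021e-24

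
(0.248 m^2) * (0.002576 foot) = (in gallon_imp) 0.04283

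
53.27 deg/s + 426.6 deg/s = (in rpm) 79.98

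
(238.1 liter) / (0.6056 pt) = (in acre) 0.2754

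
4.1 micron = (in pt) 0.01162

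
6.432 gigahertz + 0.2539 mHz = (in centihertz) 6.432e+11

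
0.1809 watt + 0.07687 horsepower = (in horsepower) 0.07711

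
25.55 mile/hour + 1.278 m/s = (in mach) 0.0373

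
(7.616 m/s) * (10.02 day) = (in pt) 1.869e+10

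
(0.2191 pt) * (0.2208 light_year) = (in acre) 3.99e+07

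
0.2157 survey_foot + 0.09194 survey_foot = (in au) 6.268e-13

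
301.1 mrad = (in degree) 17.25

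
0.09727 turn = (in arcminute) 2101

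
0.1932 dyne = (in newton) 1.932e-06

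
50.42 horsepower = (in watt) 3.76e+04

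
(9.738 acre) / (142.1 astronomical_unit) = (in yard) 2.027e-09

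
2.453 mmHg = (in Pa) 327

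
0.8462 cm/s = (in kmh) 0.03046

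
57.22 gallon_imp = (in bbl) 1.636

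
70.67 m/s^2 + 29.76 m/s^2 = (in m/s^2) 100.4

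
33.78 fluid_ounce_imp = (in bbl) 0.006037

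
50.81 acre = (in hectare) 20.56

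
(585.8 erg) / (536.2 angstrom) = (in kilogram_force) 111.4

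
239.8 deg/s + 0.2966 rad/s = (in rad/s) 4.482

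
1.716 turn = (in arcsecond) 2.224e+06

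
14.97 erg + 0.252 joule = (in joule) 0.252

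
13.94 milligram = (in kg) 1.394e-05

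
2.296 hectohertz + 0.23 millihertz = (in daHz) 22.96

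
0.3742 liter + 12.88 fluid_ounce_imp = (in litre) 0.7402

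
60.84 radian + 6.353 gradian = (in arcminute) 2.095e+05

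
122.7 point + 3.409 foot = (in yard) 1.184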